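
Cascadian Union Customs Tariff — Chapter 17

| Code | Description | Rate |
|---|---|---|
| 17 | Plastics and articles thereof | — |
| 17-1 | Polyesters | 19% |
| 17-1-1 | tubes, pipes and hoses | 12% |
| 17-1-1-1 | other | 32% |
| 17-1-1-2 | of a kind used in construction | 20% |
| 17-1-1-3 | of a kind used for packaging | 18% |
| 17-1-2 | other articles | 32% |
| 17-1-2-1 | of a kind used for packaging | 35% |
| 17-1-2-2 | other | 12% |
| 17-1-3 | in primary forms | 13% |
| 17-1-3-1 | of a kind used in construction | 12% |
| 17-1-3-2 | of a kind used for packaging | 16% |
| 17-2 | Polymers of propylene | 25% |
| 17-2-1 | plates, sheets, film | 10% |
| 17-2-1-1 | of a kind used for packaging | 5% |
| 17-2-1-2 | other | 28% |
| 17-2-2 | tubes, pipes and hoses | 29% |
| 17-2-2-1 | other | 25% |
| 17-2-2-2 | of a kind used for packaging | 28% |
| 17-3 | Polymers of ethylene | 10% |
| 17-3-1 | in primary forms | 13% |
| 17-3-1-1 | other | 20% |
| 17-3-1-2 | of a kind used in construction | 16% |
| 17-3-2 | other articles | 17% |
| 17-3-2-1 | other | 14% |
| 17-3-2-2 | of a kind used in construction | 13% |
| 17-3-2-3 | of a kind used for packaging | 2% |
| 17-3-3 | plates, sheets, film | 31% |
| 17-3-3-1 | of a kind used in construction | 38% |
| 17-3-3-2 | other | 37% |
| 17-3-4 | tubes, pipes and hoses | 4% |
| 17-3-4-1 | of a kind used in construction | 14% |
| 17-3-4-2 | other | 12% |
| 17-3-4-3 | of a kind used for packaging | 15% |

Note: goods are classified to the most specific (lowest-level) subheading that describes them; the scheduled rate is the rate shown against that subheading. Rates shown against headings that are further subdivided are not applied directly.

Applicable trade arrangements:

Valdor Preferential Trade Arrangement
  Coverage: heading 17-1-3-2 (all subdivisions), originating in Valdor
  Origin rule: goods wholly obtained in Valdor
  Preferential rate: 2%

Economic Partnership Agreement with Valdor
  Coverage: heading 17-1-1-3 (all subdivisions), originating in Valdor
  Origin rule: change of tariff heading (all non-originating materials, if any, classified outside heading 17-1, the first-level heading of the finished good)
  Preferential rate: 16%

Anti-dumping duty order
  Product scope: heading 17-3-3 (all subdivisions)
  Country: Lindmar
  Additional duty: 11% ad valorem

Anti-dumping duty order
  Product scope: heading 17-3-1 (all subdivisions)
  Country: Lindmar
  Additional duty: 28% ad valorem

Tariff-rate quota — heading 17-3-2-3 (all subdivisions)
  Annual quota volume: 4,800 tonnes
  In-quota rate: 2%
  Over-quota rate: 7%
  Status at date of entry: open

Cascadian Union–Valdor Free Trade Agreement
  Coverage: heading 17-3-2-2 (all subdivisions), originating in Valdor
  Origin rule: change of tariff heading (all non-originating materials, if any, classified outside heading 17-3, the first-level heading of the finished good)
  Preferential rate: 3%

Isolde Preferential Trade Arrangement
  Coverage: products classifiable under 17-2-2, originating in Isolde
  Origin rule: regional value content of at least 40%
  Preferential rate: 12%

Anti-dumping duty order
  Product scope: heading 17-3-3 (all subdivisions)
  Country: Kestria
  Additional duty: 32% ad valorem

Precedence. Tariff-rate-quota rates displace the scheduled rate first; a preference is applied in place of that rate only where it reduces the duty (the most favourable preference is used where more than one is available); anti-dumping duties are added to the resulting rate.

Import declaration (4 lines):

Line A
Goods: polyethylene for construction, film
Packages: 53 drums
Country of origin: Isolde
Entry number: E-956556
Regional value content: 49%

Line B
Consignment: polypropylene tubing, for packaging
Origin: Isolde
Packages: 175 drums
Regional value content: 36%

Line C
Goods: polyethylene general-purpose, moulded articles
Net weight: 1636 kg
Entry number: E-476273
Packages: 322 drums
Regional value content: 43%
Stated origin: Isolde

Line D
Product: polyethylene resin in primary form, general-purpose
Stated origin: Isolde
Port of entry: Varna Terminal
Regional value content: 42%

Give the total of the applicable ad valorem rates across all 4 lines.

Line A: polyethylene → 17-3; film → 17-3-3; for construction → 17-3-3-1. Scheduled 38%. Isolde agreement on 17-2-2: 17-3-3-1 not covered. → 38%.
Line B: polypropylene → 17-2; tubing → 17-2-2; for packaging → 17-2-2-2. Scheduled 28%. Isolde agreement on 17-2-2: RVC < 40%. → 28%.
Line C: polyethylene → 17-3; moulded articles → 17-3-2; general-purpose → 17-3-2-1. Scheduled 14%. Isolde agreement on 17-2-2: 17-3-2-1 not covered. → 14%.
Line D: polyethylene → 17-3; resin in primary form → 17-3-1; general-purpose → 17-3-1-1. Scheduled 20%. Isolde agreement on 17-2-2: 17-3-1-1 not covered. → 20%.
Sum: 38% + 28% + 14% + 20% = 100%.

100%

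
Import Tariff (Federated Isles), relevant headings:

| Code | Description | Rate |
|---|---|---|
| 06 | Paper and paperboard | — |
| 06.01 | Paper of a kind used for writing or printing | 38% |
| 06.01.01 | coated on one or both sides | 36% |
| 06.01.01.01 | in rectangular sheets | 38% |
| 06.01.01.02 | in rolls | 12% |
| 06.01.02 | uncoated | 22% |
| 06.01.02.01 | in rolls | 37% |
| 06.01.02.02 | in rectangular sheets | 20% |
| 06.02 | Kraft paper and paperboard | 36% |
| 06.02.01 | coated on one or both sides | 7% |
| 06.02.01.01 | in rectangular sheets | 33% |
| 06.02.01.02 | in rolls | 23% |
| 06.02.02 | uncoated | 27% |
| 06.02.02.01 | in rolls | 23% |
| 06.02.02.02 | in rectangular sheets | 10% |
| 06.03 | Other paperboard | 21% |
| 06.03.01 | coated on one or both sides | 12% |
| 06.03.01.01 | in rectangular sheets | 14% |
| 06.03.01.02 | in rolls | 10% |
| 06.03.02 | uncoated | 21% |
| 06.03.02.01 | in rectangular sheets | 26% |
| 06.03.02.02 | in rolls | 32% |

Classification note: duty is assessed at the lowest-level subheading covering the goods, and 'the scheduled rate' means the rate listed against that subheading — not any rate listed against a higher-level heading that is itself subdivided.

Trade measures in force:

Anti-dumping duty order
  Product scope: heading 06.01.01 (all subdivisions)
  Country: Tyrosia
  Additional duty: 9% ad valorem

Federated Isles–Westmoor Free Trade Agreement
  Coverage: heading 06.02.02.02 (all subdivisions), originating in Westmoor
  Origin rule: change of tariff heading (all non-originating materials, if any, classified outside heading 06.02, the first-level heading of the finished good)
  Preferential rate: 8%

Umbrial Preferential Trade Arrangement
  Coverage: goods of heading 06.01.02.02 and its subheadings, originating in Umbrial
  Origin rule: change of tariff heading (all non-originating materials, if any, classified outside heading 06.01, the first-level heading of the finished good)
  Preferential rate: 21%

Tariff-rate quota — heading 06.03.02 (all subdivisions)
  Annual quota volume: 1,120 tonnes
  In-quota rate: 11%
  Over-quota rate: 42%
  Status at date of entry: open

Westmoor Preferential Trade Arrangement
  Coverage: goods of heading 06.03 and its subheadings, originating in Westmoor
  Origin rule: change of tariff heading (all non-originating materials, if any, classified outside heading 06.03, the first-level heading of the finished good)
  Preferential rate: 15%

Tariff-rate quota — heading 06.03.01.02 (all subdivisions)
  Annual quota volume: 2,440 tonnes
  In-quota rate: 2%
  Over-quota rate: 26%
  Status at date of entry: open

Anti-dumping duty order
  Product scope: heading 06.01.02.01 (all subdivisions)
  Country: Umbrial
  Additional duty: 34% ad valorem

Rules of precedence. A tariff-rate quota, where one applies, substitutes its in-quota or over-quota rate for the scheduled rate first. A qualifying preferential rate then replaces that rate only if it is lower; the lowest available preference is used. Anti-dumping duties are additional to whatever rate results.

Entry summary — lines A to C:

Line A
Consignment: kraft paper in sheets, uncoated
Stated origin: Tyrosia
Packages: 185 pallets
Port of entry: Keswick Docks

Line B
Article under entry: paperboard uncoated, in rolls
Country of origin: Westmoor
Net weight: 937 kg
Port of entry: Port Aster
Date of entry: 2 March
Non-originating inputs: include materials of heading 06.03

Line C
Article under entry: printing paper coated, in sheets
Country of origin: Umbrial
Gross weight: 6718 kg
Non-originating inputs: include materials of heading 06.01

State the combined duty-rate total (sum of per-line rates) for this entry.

Line A: kraft paper → 06.02; uncoated → 06.02.02; in sheets → 06.02.02.02. Scheduled 10%. No special measure applies. → 10%.
Line B: paperboard → 06.03; uncoated → 06.03.02; in rolls → 06.03.02.02. Scheduled 32%. quota on 06.03.02 open → in-quota 11%; Westmoor agreement on 06.02.02.02: 06.03.02.02 not covered; Westmoor agreement on 06.03: CTH not met. → 11%.
Line C: printing paper → 06.01; coated → 06.01.01; in sheets → 06.01.01.01. Scheduled 38%. Umbrial agreement on 06.01.02.02: 06.01.01.01 not covered. → 38%.
Sum: 10% + 11% + 38% = 59%.

59%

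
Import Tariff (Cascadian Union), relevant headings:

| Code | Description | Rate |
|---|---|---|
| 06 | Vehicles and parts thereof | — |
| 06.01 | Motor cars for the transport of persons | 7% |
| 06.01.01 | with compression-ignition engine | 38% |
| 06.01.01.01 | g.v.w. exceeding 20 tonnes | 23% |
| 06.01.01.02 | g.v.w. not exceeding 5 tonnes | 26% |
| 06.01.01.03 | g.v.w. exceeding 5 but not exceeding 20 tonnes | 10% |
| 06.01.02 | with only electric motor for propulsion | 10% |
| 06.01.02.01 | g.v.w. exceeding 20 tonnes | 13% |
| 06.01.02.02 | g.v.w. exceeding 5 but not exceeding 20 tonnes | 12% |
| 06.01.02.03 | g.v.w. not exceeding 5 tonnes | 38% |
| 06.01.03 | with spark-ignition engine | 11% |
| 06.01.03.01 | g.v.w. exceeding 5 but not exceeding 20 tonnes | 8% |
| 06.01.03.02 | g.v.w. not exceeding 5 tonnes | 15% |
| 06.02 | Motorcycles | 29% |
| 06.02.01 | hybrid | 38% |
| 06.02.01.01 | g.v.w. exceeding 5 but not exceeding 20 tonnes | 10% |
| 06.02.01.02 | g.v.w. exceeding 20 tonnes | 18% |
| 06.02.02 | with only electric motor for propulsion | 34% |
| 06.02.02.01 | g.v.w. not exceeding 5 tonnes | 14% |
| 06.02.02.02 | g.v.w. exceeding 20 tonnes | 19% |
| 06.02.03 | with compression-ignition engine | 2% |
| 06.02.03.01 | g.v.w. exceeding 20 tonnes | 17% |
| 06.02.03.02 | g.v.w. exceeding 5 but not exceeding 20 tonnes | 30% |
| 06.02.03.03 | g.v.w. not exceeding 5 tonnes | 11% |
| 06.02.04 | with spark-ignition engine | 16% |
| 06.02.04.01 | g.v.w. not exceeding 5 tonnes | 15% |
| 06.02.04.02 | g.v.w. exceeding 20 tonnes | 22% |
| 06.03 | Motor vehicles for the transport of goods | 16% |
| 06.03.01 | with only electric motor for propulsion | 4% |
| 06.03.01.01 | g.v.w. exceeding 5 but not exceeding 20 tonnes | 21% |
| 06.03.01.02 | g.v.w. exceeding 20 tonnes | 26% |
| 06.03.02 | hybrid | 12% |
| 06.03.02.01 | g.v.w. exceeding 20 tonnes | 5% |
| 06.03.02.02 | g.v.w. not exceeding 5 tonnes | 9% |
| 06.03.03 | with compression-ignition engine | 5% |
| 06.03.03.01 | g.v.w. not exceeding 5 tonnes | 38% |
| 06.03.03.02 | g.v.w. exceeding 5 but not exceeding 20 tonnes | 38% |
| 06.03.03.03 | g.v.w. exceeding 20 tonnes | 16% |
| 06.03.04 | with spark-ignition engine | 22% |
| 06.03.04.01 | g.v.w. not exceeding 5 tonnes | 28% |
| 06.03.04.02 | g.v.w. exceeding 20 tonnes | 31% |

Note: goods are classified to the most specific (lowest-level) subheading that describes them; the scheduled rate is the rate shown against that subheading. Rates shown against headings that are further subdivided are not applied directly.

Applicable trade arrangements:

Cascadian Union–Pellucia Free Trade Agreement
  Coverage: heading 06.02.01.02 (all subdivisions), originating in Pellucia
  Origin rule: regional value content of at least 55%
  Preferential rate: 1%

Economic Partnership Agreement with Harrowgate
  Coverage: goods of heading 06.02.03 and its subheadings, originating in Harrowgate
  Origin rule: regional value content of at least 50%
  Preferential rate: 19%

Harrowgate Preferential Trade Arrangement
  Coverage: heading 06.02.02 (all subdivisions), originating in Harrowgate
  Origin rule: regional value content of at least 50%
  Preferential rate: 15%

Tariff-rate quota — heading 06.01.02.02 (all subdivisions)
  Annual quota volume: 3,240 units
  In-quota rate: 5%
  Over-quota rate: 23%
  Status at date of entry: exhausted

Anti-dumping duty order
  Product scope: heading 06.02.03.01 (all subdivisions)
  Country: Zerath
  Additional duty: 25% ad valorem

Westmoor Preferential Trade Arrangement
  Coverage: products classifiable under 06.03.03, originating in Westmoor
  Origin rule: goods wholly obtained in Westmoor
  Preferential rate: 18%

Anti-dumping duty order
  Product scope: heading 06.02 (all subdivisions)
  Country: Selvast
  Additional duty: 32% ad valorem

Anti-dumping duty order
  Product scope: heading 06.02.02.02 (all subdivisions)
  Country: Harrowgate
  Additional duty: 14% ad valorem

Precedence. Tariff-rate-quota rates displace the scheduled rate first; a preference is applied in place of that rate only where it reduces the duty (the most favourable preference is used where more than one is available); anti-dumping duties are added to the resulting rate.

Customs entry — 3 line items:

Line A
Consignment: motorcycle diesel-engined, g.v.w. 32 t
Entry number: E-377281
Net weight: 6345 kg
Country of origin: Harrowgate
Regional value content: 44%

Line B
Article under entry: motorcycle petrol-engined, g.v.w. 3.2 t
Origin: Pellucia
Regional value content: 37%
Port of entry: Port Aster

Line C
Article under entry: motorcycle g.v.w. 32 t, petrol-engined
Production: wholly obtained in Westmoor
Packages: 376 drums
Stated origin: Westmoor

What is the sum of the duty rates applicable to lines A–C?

54%

Line A: motorcycle → 06.02; diesel-engined → 06.02.03; g.v.w. 32 t → 06.02.03.01. Scheduled 17%. Harrowgate agreement on 06.02.03: RVC < 50%; Harrowgate agreement on 06.02.02: 06.02.03.01 not covered. → 17%.
Line B: motorcycle → 06.02; petrol-engined → 06.02.04; g.v.w. 3.2 t → 06.02.04.01. Scheduled 15%. Pellucia agreement on 06.02.01.02: 06.02.04.01 not covered. → 15%.
Line C: motorcycle → 06.02; petrol-engined → 06.02.04; g.v.w. 32 t → 06.02.04.02. Scheduled 22%. Westmoor agreement on 06.03.03: 06.02.04.02 not covered. → 22%.
Sum: 17% + 15% + 22% = 54%.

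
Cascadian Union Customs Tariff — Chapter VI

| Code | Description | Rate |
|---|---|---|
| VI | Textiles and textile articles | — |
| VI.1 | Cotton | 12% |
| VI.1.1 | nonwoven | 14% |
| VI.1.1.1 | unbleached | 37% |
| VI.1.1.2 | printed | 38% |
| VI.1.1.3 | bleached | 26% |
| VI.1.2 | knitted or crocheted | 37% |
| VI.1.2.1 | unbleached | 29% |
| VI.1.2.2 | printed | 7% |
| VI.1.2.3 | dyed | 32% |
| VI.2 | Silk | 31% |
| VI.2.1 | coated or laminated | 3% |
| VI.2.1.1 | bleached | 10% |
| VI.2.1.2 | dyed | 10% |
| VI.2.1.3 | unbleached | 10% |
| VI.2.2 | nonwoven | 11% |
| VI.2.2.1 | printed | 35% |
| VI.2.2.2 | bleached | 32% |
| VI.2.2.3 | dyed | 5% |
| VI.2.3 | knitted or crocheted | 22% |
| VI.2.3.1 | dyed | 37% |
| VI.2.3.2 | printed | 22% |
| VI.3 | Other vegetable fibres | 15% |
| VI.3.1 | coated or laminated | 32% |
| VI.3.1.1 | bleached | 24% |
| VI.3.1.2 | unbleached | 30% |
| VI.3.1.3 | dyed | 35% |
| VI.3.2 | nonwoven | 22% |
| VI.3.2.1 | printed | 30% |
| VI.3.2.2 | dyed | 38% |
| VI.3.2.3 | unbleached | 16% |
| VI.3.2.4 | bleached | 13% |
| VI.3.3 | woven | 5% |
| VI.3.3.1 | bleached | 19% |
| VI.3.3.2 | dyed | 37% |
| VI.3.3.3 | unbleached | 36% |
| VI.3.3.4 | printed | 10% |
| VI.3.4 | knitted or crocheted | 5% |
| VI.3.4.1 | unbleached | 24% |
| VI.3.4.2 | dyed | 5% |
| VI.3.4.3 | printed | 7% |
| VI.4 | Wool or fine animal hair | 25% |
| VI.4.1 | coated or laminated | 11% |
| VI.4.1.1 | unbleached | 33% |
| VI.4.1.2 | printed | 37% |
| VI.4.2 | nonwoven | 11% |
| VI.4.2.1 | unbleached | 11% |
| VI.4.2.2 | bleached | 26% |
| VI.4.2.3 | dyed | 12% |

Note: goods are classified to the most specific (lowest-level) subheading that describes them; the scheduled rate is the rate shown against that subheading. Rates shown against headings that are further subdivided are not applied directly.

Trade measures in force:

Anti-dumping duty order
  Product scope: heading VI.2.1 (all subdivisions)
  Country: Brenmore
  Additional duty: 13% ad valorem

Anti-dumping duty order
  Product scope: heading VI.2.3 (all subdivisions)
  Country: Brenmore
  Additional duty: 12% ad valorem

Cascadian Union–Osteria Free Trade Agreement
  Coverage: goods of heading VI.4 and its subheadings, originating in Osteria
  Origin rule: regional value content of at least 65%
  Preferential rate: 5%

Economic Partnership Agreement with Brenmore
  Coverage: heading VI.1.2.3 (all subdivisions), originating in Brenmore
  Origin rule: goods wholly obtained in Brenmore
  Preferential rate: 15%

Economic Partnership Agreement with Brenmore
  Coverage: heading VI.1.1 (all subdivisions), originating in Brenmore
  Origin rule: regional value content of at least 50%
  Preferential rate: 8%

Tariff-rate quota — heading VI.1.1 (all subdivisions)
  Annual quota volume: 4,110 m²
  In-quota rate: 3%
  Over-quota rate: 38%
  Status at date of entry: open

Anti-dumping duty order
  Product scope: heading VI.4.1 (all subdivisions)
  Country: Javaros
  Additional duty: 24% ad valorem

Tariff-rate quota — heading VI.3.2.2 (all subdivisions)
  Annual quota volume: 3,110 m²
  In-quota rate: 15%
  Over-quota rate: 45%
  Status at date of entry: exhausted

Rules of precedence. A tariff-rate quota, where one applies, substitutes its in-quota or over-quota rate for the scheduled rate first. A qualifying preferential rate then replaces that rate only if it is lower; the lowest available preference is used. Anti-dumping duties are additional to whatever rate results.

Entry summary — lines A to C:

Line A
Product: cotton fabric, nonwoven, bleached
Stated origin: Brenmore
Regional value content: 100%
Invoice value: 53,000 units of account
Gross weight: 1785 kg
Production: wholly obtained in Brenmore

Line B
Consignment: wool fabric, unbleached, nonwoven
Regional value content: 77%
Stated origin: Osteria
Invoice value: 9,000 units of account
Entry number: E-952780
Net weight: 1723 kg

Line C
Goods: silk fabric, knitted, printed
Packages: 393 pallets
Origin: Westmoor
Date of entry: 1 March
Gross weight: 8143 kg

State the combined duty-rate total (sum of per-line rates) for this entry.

Line A: cotton → VI.1; nonwoven → VI.1.1; bleached → VI.1.1.3. Scheduled 26%. quota on VI.1.1 open → in-quota 3%; Brenmore agreement on VI.1.2.3: VI.1.1.3 not covered; Brenmore agreement on VI.1.1: RVC ≥ 50% → 8% available; preference 8% not lower than 3% → no reduction. → 3%.
Line B: wool → VI.4; nonwoven → VI.4.2; unbleached → VI.4.2.1. Scheduled 11%. Osteria agreement on VI.4: RVC ≥ 65% → 5% available; preferential 5%. → 5%.
Line C: silk → VI.2; knitted → VI.2.3; printed → VI.2.3.2. Scheduled 22%. No special measure applies. → 22%.
Sum: 3% + 5% + 22% = 30%.

30%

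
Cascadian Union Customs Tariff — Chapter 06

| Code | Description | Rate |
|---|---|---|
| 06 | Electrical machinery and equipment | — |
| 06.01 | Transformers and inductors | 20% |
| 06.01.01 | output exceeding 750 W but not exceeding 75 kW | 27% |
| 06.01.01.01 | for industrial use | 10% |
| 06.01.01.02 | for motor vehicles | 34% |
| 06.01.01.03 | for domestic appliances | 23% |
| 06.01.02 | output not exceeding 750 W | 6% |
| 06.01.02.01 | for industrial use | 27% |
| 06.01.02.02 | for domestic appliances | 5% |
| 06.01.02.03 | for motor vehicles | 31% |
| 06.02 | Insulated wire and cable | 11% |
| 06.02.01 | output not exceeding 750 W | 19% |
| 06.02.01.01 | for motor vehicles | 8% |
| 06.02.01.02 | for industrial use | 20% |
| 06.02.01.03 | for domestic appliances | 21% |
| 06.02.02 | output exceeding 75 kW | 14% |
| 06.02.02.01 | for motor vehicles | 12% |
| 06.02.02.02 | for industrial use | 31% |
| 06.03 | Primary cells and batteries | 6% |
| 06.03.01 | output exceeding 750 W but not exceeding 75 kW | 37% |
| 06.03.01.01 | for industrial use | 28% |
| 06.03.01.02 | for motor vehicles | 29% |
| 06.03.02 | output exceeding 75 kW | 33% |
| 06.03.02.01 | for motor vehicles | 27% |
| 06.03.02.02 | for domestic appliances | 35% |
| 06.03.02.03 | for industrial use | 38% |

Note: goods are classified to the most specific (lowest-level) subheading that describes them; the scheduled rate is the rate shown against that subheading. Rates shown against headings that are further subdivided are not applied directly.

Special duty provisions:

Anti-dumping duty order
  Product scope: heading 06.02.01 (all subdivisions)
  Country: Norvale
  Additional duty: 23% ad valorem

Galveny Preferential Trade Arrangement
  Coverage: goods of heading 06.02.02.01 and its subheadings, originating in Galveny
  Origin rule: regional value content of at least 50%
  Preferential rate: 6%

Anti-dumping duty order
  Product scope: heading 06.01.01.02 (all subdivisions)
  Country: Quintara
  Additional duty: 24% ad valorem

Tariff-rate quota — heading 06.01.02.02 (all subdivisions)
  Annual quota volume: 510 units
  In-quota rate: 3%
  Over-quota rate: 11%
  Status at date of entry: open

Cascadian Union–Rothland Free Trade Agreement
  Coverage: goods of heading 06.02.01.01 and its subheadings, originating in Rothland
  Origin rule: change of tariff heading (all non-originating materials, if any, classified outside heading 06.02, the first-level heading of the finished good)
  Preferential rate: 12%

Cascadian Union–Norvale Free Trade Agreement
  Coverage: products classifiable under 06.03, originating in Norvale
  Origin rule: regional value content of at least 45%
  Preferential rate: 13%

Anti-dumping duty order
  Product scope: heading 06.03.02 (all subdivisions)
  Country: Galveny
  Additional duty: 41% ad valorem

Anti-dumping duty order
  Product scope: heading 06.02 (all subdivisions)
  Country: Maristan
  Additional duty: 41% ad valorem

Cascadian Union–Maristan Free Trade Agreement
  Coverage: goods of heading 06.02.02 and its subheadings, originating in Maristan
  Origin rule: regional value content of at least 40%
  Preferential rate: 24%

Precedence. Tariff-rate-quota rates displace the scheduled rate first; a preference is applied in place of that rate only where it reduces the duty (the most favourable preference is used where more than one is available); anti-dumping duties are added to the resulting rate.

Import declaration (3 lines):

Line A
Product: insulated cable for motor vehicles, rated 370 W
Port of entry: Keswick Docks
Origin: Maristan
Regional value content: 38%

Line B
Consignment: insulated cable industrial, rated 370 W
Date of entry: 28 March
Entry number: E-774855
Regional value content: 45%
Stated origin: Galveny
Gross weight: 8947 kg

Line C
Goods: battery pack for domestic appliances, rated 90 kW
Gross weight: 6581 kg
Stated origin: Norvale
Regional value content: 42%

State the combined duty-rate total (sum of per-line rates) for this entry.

Line A: insulated cable → 06.02; rated 370 W → 06.02.01; for motor vehicles → 06.02.01.01. Scheduled 8%. Maristan agreement on 06.02.02: 06.02.01.01 not covered; anti-dumping (Maristan, 06.02): +41%; total 8% + 41% = 49%. → 49%.
Line B: insulated cable → 06.02; rated 370 W → 06.02.01; industrial → 06.02.01.02. Scheduled 20%. Galveny agreement on 06.02.02.01: 06.02.01.02 not covered. → 20%.
Line C: battery pack → 06.03; rated 90 kW → 06.03.02; for domestic appliances → 06.03.02.02. Scheduled 35%. Norvale agreement on 06.03: RVC < 45%. → 35%.
Sum: 49% + 20% + 35% = 104%.

104%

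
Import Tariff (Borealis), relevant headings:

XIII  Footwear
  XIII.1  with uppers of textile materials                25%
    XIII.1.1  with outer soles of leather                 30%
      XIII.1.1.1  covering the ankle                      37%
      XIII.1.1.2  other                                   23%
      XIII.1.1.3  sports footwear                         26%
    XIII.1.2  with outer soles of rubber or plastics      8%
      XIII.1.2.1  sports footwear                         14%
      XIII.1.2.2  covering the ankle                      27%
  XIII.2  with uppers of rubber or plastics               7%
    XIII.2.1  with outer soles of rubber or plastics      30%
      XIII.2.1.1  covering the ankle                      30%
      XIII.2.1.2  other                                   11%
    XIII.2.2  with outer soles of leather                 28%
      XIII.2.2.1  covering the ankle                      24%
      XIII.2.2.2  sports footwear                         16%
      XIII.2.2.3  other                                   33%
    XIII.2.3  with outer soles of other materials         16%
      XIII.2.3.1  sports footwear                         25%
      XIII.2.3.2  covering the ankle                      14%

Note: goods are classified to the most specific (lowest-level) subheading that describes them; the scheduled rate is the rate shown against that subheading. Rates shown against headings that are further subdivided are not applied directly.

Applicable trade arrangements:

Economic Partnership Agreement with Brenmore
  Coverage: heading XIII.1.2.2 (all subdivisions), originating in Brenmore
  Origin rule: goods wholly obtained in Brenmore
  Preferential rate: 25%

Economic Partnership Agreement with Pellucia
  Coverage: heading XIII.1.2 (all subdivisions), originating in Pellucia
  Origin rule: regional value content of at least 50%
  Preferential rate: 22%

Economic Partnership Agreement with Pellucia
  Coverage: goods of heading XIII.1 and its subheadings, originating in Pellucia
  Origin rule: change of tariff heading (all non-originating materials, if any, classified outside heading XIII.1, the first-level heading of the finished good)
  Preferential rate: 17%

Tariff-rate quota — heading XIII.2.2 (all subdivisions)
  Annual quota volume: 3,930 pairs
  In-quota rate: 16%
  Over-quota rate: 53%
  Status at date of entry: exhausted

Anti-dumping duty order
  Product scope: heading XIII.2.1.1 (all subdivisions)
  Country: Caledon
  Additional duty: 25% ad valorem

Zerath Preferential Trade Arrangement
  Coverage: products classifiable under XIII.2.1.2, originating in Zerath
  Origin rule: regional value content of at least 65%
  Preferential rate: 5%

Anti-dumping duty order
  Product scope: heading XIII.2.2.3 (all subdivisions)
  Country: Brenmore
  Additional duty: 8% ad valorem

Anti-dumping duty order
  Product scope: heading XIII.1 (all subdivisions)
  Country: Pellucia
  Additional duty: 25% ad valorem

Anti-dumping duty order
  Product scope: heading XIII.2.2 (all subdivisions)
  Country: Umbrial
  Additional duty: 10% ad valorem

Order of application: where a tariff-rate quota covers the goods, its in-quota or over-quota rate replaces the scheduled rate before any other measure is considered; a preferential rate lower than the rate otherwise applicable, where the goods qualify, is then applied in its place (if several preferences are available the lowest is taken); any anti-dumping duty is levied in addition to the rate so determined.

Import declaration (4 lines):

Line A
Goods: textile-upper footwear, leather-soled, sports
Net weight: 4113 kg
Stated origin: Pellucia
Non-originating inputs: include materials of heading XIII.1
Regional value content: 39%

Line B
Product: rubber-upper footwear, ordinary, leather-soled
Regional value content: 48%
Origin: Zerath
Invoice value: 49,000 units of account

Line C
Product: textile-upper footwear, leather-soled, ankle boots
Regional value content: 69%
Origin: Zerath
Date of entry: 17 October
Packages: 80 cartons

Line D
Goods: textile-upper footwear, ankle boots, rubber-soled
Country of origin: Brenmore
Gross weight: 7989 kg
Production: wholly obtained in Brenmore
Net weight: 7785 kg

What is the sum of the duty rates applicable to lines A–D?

166%

Line A: textile-upper → XIII.1; leather-soled → XIII.1.1; sports → XIII.1.1.3. Scheduled 26%. Pellucia agreement on XIII.1.2: XIII.1.1.3 not covered; Pellucia agreement on XIII.1: CTH not met; anti-dumping (Pellucia, XIII.1): +25%; total 26% + 25% = 51%. → 51%.
Line B: rubber-upper → XIII.2; leather-soled → XIII.2.2; ordinary → XIII.2.2.3. Scheduled 33%. quota on XIII.2.2 exhausted → over-quota 53%; Zerath agreement on XIII.2.1.2: XIII.2.2.3 not covered. → 53%.
Line C: textile-upper → XIII.1; leather-soled → XIII.1.1; ankle boots → XIII.1.1.1. Scheduled 37%. Zerath agreement on XIII.2.1.2: XIII.1.1.1 not covered. → 37%.
Line D: textile-upper → XIII.1; rubber-soled → XIII.1.2; ankle boots → XIII.1.2.2. Scheduled 27%. Brenmore agreement on XIII.1.2.2: wholly obtained → 25% available; preferential 25%. → 25%.
Sum: 51% + 53% + 37% + 25% = 166%.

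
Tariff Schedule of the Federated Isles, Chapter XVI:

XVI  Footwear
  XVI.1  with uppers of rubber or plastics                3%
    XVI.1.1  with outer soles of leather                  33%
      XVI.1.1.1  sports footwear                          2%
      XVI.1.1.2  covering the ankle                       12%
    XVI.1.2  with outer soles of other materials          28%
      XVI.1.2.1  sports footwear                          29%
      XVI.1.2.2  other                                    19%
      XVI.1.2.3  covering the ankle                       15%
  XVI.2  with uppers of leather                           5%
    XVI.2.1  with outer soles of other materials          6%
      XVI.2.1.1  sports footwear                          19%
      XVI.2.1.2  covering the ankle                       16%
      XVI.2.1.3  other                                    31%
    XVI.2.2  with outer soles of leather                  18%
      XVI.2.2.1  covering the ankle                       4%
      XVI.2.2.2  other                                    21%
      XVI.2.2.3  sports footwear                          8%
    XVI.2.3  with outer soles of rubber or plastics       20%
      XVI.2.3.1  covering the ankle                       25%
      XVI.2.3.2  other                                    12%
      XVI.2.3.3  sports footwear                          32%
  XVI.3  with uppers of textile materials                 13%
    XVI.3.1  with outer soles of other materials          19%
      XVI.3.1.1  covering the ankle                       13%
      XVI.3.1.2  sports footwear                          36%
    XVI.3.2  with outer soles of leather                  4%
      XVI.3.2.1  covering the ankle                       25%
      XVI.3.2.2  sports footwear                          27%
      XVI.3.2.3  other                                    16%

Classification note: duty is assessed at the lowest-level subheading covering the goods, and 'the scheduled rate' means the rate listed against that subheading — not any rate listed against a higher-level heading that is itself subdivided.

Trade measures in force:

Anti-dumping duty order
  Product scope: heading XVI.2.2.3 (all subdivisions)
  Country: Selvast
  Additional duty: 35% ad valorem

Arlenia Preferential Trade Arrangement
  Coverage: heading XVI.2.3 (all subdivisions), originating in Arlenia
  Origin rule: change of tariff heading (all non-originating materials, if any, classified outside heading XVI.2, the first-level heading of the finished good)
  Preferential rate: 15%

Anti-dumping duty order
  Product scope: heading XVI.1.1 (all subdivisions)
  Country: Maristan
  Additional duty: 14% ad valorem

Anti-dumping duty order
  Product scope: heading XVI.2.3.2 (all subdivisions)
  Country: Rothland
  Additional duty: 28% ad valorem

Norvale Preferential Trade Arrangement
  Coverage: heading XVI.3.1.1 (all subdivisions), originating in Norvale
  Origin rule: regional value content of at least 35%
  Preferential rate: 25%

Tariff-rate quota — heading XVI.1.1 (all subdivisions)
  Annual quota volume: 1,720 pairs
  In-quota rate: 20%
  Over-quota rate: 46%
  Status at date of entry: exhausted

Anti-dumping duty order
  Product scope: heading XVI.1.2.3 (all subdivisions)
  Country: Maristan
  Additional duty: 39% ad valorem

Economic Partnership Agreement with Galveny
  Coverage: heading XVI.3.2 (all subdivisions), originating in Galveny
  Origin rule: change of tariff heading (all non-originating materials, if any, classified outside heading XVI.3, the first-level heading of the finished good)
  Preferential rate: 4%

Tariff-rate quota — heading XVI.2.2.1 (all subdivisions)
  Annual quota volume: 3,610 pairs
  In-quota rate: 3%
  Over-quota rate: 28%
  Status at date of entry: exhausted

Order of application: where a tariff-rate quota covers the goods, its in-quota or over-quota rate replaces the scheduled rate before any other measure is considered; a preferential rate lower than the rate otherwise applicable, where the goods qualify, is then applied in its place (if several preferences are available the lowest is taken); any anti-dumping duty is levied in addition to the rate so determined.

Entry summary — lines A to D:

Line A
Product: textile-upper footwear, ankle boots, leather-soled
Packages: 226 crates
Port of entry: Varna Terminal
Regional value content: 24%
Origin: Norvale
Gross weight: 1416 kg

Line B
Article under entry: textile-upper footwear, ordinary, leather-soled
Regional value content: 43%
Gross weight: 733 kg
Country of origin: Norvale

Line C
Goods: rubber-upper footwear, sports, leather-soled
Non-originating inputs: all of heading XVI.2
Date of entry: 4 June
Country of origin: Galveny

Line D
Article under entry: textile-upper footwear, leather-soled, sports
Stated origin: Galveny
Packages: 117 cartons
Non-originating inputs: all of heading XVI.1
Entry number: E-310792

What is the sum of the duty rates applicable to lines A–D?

91%

Line A: textile-upper → XVI.3; leather-soled → XVI.3.2; ankle boots → XVI.3.2.1. Scheduled 25%. Norvale agreement on XVI.3.1.1: XVI.3.2.1 not covered. → 25%.
Line B: textile-upper → XVI.3; leather-soled → XVI.3.2; ordinary → XVI.3.2.3. Scheduled 16%. Norvale agreement on XVI.3.1.1: XVI.3.2.3 not covered. → 16%.
Line C: rubber-upper → XVI.1; leather-soled → XVI.1.1; sports → XVI.1.1.1. Scheduled 2%. quota on XVI.1.1 exhausted → over-quota 46%; Galveny agreement on XVI.3.2: XVI.1.1.1 not covered. → 46%.
Line D: textile-upper → XVI.3; leather-soled → XVI.3.2; sports → XVI.3.2.2. Scheduled 27%. Galveny agreement on XVI.3.2: CTH met → 4% available; preferential 4%. → 4%.
Sum: 25% + 16% + 46% + 4% = 91%.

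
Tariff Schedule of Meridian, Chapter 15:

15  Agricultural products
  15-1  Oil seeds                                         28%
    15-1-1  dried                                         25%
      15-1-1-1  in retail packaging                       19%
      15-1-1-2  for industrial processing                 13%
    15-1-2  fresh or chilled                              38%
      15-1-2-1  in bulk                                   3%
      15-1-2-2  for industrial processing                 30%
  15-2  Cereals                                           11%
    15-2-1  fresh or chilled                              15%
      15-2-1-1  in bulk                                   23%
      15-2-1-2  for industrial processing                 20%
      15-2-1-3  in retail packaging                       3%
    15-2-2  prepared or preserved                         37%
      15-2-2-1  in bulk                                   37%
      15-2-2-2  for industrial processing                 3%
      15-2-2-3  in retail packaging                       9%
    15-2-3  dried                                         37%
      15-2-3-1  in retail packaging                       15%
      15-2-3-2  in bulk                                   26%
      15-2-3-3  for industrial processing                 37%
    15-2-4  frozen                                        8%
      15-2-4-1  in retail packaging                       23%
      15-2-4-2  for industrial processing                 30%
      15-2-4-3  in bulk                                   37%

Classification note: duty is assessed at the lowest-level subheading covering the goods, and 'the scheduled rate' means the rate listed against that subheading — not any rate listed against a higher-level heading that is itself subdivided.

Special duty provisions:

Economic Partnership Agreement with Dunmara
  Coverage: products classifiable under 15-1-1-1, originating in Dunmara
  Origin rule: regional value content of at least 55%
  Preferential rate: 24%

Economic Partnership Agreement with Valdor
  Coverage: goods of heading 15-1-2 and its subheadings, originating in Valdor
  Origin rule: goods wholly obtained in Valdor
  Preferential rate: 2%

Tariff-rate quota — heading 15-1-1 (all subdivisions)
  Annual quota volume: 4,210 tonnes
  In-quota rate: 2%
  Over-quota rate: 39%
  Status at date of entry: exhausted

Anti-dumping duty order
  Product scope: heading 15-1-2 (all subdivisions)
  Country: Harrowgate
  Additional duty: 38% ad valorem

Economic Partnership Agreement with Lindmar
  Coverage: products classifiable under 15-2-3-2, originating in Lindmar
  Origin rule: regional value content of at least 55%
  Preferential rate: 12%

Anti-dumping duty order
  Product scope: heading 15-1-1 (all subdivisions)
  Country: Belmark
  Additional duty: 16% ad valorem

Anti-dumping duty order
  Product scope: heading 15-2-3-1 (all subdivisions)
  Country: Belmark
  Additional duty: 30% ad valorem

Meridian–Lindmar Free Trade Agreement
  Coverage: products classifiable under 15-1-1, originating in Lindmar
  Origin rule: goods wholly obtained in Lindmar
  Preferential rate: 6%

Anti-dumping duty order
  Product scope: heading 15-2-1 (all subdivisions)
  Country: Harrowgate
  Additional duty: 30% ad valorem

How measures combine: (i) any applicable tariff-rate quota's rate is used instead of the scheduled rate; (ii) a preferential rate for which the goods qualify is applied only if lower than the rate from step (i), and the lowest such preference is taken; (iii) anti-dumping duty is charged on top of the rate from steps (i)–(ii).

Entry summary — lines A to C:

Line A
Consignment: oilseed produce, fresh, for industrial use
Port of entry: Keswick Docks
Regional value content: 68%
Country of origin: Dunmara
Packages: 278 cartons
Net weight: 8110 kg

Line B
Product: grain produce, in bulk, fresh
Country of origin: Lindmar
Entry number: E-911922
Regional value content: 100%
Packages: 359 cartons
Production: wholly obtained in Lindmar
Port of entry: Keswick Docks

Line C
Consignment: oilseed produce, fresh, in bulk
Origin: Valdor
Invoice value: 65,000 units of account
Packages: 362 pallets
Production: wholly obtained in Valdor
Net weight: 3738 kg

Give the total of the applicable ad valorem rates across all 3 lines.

55%

Line A: oilseed → 15-1; fresh → 15-1-2; for industrial use → 15-1-2-2. Scheduled 30%. Dunmara agreement on 15-1-1-1: 15-1-2-2 not covered. → 30%.
Line B: grain → 15-2; fresh → 15-2-1; in bulk → 15-2-1-1. Scheduled 23%. Lindmar agreement on 15-2-3-2: 15-2-1-1 not covered; Lindmar agreement on 15-1-1: 15-2-1-1 not covered. → 23%.
Line C: oilseed → 15-1; fresh → 15-1-2; in bulk → 15-1-2-1. Scheduled 3%. Valdor agreement on 15-1-2: wholly obtained → 2% available; preferential 2%. → 2%.
Sum: 30% + 23% + 2% = 55%.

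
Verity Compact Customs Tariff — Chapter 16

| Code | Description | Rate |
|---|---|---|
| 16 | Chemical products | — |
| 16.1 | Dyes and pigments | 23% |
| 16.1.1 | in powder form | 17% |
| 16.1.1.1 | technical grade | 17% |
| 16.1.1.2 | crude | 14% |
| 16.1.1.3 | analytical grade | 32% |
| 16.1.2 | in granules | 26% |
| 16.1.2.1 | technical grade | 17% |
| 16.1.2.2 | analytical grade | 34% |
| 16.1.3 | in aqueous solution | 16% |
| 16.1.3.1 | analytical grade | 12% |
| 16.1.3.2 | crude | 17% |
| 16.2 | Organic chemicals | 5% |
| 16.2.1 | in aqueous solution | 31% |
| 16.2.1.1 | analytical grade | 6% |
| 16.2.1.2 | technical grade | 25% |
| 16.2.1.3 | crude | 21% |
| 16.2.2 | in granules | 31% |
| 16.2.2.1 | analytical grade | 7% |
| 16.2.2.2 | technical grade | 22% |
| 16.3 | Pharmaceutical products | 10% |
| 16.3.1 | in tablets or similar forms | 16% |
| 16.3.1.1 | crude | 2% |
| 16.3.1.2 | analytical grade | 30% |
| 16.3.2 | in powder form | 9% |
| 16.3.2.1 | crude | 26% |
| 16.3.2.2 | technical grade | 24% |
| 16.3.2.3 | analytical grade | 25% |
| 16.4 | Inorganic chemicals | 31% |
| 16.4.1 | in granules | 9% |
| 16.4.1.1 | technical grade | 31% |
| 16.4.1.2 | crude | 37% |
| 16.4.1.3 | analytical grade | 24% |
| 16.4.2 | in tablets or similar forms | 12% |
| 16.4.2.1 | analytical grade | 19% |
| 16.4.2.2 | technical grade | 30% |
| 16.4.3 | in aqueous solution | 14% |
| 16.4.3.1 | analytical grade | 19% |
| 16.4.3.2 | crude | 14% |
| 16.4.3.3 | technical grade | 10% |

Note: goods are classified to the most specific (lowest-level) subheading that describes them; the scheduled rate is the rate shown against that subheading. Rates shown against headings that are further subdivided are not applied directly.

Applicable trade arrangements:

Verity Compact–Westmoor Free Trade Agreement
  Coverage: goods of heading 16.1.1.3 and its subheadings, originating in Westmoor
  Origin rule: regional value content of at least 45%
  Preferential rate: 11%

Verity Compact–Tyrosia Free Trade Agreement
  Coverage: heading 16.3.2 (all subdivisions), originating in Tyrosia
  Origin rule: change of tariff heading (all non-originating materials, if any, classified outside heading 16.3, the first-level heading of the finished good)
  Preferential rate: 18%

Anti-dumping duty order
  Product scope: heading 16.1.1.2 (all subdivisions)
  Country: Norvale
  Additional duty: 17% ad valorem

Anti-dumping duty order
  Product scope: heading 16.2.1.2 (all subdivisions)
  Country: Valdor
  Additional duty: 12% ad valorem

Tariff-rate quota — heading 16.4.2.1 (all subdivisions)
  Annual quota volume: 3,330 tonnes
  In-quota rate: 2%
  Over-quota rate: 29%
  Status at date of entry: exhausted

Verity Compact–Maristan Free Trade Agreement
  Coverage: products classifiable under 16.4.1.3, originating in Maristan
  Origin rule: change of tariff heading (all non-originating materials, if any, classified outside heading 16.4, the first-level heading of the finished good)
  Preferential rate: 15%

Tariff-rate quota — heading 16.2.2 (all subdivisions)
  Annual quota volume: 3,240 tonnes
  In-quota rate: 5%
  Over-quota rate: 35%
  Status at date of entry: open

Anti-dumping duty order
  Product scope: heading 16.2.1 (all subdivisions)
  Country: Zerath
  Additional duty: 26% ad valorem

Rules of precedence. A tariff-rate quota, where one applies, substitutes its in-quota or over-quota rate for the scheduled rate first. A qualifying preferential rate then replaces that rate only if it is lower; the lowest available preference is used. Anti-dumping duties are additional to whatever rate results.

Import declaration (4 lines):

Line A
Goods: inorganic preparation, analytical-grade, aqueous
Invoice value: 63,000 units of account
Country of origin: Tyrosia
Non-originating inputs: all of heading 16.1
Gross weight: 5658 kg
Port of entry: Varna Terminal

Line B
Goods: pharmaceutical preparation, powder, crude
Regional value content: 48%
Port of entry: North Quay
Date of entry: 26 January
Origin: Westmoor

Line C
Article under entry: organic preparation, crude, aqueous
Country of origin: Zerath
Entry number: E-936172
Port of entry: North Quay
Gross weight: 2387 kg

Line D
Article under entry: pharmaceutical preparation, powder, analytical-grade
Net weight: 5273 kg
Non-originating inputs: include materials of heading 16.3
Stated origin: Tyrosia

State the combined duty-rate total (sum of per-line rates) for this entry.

117%

Line A: inorganic → 16.4; aqueous → 16.4.3; analytical-grade → 16.4.3.1. Scheduled 19%. Tyrosia agreement on 16.3.2: 16.4.3.1 not covered. → 19%.
Line B: pharmaceutical → 16.3; powder → 16.3.2; crude → 16.3.2.1. Scheduled 26%. Westmoor agreement on 16.1.1.3: 16.3.2.1 not covered. → 26%.
Line C: organic → 16.2; aqueous → 16.2.1; crude → 16.2.1.3. Scheduled 21%. anti-dumping (Zerath, 16.2.1): +26%; total 21% + 26% = 47%. → 47%.
Line D: pharmaceutical → 16.3; powder → 16.3.2; analytical-grade → 16.3.2.3. Scheduled 25%. Tyrosia agreement on 16.3.2: CTH not met. → 25%.
Sum: 19% + 26% + 47% + 25% = 117%.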